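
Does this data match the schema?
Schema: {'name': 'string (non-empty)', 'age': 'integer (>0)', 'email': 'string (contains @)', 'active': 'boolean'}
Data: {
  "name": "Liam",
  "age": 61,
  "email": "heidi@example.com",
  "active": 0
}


Validating each field against schema:
  name: OK (non-empty string)
  age: OK (positive integer)
  email: OK (string with @)
  active: FAIL (0 is not a boolean)

Result: INVALID (1 error: active)

INVALID (1 error: active)


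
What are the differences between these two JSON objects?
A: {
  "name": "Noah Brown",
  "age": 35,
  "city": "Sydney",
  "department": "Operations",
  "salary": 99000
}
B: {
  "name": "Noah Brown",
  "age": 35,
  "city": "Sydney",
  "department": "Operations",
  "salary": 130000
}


Comparing each field (in key order):
  name: same
  age: same
  city: same
  department: same
  salary: DIFFERENT
Differences:
  salary: 99000 -> 130000

1 field(s) changed

1 change: salary


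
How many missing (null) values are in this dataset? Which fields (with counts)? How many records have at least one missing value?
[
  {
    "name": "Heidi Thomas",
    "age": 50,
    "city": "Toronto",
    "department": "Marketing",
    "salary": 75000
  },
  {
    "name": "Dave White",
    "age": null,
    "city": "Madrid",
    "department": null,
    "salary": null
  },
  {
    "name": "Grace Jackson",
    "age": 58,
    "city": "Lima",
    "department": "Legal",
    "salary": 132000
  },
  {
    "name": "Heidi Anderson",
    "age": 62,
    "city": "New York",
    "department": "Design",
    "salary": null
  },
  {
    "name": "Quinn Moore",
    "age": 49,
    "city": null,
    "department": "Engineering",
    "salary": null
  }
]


Checking for missing (null) values in 5 records:

  Heidi Thomas: complete
  Dave White: age, department, salary
  Grace Jackson: complete
  Heidi Anderson: salary
  Quinn Moore: city, salary

Per field:
  name: 0 missing
  age: 1 missing
  city: 1 missing
  department: 1 missing
  salary: 3 missing

Total missing values: 6
Records with any missing: 3

6 missing values (age: 1, city: 1, department: 1, salary: 3); 3 incomplete records


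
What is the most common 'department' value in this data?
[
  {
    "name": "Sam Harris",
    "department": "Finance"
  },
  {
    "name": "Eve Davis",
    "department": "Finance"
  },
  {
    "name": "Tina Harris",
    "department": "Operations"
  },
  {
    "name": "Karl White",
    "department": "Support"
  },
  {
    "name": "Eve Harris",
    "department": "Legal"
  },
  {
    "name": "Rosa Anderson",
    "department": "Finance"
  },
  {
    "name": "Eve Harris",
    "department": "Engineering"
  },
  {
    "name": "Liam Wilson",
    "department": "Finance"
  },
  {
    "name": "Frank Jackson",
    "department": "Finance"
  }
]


Counting 'department' values across 9 records:

  Finance: 5 #####
  Operations: 1 #
  Support: 1 #
  Legal: 1 #
  Engineering: 1 #

Most common: Finance (5 times)

Finance (5 times)


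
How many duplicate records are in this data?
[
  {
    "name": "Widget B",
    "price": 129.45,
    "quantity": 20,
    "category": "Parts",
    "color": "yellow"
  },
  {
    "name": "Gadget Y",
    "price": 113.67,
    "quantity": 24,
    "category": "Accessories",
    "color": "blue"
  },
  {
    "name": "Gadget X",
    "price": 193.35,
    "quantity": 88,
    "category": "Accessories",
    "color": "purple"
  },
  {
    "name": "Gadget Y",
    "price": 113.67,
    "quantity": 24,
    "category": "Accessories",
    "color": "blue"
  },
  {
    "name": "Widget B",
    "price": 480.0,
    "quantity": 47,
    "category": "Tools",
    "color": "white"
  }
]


Checking 5 records for duplicates:

  Row 1: Widget B ($129.45, qty 20)
  Row 2: Gadget Y ($113.67, qty 24)
  Row 3: Gadget X ($193.35, qty 88)
  Row 4: Gadget Y ($113.67, qty 24) <-- DUPLICATE
  Row 5: Widget B ($480.0, qty 47)

Duplicates found: 1
Unique records: 4

1 duplicates, 4 unique


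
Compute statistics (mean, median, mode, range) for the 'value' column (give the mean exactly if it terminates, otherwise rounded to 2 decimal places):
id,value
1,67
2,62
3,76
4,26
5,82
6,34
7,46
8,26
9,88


Data: [67, 62, 76, 26, 82, 34, 46, 26, 88]
Count: 9
Sum: 507
Mean: 507/9 ≈ 56.33 (rounded to 2 decimal places)
Sorted: [26, 26, 34, 46, 62, 67, 76, 82, 88]
Median: 62.0
Mode: 26 (2 times)
Range: 88 - 26 = 62
Min: 26, Max: 88

mean≈56.33, median=62.0, mode=26, range=62


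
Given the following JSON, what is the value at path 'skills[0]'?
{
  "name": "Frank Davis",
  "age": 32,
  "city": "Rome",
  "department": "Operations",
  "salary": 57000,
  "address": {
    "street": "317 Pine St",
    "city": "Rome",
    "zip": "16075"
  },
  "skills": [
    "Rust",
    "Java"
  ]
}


Query: skills[0]
Path: skills -> first element
Value: Rust

Rust


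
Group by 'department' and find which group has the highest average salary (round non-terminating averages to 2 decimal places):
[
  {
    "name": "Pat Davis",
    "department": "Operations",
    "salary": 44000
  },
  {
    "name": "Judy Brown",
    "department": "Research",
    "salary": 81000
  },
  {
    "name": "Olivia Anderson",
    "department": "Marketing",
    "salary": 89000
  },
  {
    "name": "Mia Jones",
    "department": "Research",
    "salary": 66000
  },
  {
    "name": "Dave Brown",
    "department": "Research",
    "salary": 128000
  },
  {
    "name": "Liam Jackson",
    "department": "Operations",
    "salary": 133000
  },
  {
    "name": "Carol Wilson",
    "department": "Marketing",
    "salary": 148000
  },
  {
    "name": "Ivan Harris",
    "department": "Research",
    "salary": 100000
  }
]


Group by: department

Groups:
  Marketing: 2 people, avg salary = 237000/2 = $118500
  Operations: 2 people, avg salary = 177000/2 = $88500
  Research: 4 people, avg salary = 375000/4 = $93750

Highest average salary: Marketing ($118500)

Marketing ($118500)


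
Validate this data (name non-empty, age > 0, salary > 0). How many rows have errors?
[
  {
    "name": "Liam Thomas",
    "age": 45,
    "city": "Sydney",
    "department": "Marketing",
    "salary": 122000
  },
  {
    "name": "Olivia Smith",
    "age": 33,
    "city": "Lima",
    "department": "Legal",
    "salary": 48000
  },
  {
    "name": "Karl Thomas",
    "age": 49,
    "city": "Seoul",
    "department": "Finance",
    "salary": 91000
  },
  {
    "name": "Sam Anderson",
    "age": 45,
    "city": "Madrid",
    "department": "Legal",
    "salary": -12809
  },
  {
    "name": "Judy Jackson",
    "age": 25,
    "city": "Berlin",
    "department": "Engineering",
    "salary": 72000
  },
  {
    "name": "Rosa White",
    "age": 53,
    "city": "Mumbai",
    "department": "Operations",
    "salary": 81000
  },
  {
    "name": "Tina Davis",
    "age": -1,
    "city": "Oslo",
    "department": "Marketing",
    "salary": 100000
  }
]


Validating 7 records:
Rules: name non-empty, age > 0, salary > 0

  Row 1 (Liam Thomas): OK
  Row 2 (Olivia Smith): OK
  Row 3 (Karl Thomas): OK
  Row 4 (Sam Anderson): negative salary: -12809
  Row 5 (Judy Jackson): OK
  Row 6 (Rosa White): OK
  Row 7 (Tina Davis): negative age: -1

Total errors: 2

2 errors


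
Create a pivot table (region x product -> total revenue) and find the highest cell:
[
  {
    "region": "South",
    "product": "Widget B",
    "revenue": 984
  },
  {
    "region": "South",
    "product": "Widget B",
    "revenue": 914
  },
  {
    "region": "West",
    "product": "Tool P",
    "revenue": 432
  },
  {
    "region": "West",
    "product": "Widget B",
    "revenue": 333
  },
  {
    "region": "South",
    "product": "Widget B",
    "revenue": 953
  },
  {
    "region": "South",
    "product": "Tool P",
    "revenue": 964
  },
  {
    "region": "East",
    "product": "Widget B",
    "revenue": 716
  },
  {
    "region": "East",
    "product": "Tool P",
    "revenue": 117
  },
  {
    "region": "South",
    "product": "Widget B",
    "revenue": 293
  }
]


Pivot: region (rows) x product (columns) -> total revenue

     Tool P        Widget B    
East           117           716  
South          964          3144  
West           432           333  

Highest: South / Widget B = $3144

South / Widget B = $3144


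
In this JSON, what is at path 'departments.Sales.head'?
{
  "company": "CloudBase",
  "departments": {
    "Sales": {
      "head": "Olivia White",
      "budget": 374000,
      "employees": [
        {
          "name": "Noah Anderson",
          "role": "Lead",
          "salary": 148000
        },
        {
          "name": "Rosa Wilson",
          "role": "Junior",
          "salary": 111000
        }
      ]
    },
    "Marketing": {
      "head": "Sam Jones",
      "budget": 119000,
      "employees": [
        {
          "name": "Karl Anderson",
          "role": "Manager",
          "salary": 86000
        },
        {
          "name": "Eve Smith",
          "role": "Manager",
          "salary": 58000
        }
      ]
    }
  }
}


Path: departments.Sales.head

Navigate:
  -> departments
  -> Sales
  -> head = 'Olivia White'

Olivia White


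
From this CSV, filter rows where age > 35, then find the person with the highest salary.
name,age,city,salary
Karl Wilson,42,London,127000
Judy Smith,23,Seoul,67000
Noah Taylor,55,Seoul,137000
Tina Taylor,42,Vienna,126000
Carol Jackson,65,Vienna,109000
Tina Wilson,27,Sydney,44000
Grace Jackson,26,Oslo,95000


Filter: age > 35
Sort by: salary (descending)

Filtered records (4):
  Noah Taylor, age 55, salary $137000
  Karl Wilson, age 42, salary $127000
  Tina Taylor, age 42, salary $126000
  Carol Jackson, age 65, salary $109000

Highest salary: Noah Taylor ($137000)

Noah Taylor


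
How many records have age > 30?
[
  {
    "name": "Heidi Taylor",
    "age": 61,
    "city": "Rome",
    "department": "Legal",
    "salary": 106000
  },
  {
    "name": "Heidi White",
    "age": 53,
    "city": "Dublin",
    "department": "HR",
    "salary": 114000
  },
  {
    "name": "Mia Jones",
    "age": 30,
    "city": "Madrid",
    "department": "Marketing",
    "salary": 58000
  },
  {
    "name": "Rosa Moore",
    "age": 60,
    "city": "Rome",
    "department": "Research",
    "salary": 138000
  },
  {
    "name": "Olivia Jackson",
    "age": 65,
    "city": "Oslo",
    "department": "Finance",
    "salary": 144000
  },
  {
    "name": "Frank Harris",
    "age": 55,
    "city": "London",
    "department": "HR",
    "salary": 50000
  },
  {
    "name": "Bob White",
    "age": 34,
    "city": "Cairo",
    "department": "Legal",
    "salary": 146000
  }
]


Data: 7 records
Condition: age > 30

Checking each record:
  Heidi Taylor: 61 MATCH
  Heidi White: 53 MATCH
  Mia Jones: 30
  Rosa Moore: 60 MATCH
  Olivia Jackson: 65 MATCH
  Frank Harris: 55 MATCH
  Bob White: 34 MATCH

Count: 6

6


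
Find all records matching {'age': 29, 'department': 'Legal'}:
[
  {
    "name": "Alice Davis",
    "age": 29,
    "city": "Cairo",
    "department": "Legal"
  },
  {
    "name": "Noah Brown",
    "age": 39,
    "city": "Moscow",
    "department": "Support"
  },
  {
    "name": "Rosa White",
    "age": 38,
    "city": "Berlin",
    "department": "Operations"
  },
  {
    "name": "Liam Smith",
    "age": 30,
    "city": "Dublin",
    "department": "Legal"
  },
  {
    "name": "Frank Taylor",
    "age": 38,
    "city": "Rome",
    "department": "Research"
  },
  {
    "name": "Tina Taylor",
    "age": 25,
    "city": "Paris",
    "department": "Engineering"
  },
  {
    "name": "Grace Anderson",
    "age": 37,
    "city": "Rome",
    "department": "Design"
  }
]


Search criteria: {'age': 29, 'department': 'Legal'}

Checking 7 records:
  Alice Davis: {age: 29, department: Legal} <-- MATCH
  Noah Brown: {age: 39, department: Support}
  Rosa White: {age: 38, department: Operations}
  Liam Smith: {age: 30, department: Legal}
  Frank Taylor: {age: 38, department: Research}
  Tina Taylor: {age: 25, department: Engineering}
  Grace Anderson: {age: 37, department: Design}

Matches: ["Alice Davis"]

["Alice Davis"]


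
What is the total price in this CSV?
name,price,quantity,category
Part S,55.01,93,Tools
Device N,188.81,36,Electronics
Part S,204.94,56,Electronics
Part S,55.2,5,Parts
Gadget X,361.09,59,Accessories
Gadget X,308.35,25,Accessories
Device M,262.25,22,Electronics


Computing total price:
Values: [55.01, 188.81, 204.94, 55.2, 361.09, 308.35, 262.25]
Sum = 1435.65

1435.65


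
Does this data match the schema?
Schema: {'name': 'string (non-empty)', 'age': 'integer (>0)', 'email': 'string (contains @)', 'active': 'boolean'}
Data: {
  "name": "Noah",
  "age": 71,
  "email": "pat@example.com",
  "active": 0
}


Validating each field against schema:
  name: OK (non-empty string)
  age: OK (positive integer)
  email: OK (string with @)
  active: FAIL (0 is not a boolean)

Result: INVALID (1 error: active)

INVALID (1 error: active)


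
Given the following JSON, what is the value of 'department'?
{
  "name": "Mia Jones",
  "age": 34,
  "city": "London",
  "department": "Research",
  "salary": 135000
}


Looking up field 'department'
Value: Research

Research


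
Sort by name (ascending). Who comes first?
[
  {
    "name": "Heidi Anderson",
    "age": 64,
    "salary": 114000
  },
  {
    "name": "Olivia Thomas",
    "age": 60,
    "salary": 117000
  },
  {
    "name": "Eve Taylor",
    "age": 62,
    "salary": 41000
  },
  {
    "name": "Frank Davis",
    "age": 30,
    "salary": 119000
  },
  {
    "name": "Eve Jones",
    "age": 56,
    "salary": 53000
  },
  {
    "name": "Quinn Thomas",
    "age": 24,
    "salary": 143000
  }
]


Sort by: name (ascending)

Sorted order:
  1. Eve Jones (name = Eve Jones)
  2. Eve Taylor (name = Eve Taylor)
  3. Frank Davis (name = Frank Davis)
  4. Heidi Anderson (name = Heidi Anderson)
  5. Olivia Thomas (name = Olivia Thomas)
  6. Quinn Thomas (name = Quinn Thomas)

First: Eve Jones

Eve Jones


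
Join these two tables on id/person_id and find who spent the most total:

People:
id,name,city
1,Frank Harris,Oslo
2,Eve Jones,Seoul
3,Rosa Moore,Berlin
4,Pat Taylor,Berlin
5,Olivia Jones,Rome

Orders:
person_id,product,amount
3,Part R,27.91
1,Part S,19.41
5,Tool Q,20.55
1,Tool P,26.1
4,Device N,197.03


Join on: people.id = orders.person_id

Joined rows:
  Rosa Moore (Berlin) bought Part R for $27.91
  Frank Harris (Oslo) bought Part S for $19.41
  Olivia Jones (Rome) bought Tool Q for $20.55
  Frank Harris (Oslo) bought Tool P for $26.1
  Pat Taylor (Berlin) bought Device N for $197.03

Total per person:
  Pat Taylor: $197.03
  Frank Harris: $45.51
  Rosa Moore: $27.91
  Olivia Jones: $20.55

Top spender: Pat Taylor ($197.03)

Pat Taylor ($197.03)


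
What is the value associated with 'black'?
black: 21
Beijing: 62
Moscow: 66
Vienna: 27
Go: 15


Looking up key 'black'
Value: 21

21


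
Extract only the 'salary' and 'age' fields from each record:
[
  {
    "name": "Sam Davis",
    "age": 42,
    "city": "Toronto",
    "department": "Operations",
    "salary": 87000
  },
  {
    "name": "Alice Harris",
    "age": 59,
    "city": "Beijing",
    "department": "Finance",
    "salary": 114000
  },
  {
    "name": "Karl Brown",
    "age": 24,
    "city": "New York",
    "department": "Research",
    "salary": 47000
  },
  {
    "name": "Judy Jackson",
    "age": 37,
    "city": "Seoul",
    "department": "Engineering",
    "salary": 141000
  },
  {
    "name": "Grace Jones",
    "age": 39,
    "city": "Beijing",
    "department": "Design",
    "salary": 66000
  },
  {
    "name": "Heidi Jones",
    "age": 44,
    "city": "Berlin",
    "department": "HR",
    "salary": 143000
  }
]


Original: 6 records with fields: name, age, city, department, salary
Keep: ['salary', 'age']
Drop: ['name', 'city', 'department']
Result: 6 records, 2 fields each

[
  {
    "salary": 87000,
    "age": 42
  },
  {
    "salary": 114000,
    "age": 59
  },
  {
    "salary": 47000,
    "age": 24
  },
  {
    "salary": 141000,
    "age": 37
  },
  {
    "salary": 66000,
    "age": 39
  },
  {
    "salary": 143000,
    "age": 44
  }
]


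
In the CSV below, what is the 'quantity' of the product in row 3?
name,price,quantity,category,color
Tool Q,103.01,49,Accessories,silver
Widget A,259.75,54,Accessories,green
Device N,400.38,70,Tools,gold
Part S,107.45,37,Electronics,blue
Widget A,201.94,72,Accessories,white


Query: Row 3 ('Device N'), column 'quantity'
Value: 70

70


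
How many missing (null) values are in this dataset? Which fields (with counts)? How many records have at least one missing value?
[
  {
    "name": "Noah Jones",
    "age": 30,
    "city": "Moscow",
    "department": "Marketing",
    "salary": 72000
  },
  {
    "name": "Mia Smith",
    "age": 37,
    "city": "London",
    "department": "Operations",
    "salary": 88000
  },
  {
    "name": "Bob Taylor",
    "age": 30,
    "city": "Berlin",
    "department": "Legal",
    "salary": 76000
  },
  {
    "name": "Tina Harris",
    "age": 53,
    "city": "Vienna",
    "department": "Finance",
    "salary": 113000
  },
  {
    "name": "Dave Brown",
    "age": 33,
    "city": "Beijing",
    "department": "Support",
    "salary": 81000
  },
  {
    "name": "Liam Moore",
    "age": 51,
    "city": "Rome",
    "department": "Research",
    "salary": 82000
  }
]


Checking for missing (null) values in 6 records:

  Noah Jones: complete
  Mia Smith: complete
  Bob Taylor: complete
  Tina Harris: complete
  Dave Brown: complete
  Liam Moore: complete

Per field:
  name: 0 missing
  age: 0 missing
  city: 0 missing
  department: 0 missing
  salary: 0 missing

Total missing values: 0
Records with any missing: 0

0 missing values (none); 0 incomplete records


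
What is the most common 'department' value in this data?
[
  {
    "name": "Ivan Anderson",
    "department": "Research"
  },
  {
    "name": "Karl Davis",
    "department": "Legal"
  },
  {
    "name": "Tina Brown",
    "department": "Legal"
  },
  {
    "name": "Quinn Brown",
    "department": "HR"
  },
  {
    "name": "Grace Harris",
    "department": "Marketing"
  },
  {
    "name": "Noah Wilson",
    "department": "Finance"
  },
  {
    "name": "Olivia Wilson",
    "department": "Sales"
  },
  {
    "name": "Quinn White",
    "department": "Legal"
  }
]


Counting 'department' values across 8 records:

  Legal: 3 ###
  Research: 1 #
  HR: 1 #
  Marketing: 1 #
  Finance: 1 #
  Sales: 1 #

Most common: Legal (3 times)

Legal (3 times)


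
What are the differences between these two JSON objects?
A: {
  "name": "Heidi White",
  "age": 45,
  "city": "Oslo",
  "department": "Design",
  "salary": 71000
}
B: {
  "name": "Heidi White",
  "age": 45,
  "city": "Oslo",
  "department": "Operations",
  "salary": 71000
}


Comparing each field (in key order):
  name: same
  age: same
  city: same
  department: DIFFERENT
  salary: same
Differences:
  department: Design -> Operations

1 field(s) changed

1 change: department


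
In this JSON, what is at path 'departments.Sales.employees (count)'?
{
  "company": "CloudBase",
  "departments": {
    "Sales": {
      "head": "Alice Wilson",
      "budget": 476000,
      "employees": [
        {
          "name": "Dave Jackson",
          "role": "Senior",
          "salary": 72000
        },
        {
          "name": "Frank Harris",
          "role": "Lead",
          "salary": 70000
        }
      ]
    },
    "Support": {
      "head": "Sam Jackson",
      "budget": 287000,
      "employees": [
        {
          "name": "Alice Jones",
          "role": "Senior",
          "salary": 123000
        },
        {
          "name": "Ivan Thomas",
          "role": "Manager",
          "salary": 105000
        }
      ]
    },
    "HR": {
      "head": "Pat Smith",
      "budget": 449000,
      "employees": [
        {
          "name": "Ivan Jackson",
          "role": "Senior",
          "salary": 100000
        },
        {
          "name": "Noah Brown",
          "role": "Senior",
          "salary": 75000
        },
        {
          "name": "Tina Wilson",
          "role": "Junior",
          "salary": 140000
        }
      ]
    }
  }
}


Path: departments.Sales.employees (count)

Navigate:
  -> departments
  -> Sales
  -> employees (array, length 2)

2


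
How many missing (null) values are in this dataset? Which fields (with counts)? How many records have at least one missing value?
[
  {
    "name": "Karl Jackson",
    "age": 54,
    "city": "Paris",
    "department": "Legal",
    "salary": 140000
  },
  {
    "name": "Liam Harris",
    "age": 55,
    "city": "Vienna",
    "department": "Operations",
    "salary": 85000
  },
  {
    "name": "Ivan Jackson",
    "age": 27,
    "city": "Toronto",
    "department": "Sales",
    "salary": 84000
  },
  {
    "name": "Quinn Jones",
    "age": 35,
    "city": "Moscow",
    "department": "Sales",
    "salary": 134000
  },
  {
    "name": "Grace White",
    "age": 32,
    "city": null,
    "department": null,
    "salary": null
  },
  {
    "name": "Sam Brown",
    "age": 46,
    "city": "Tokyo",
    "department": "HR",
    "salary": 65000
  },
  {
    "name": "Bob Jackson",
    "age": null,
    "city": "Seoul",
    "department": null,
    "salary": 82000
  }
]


Checking for missing (null) values in 7 records:

  Karl Jackson: complete
  Liam Harris: complete
  Ivan Jackson: complete
  Quinn Jones: complete
  Grace White: city, department, salary
  Sam Brown: complete
  Bob Jackson: age, department

Per field:
  name: 0 missing
  age: 1 missing
  city: 1 missing
  department: 2 missing
  salary: 1 missing

Total missing values: 5
Records with any missing: 2

5 missing values (age: 1, city: 1, department: 2, salary: 1); 2 incomplete records


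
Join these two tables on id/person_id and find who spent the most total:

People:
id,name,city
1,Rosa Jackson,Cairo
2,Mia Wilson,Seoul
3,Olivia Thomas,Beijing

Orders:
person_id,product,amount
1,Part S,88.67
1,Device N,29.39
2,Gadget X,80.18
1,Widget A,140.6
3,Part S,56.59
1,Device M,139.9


Join on: people.id = orders.person_id

Joined rows:
  Rosa Jackson (Cairo) bought Part S for $88.67
  Rosa Jackson (Cairo) bought Device N for $29.39
  Mia Wilson (Seoul) bought Gadget X for $80.18
  Rosa Jackson (Cairo) bought Widget A for $140.6
  Olivia Thomas (Beijing) bought Part S for $56.59
  Rosa Jackson (Cairo) bought Device M for $139.9

Total per person:
  Rosa Jackson: $398.56
  Mia Wilson: $80.18
  Olivia Thomas: $56.59

Top spender: Rosa Jackson ($398.56)

Rosa Jackson ($398.56)


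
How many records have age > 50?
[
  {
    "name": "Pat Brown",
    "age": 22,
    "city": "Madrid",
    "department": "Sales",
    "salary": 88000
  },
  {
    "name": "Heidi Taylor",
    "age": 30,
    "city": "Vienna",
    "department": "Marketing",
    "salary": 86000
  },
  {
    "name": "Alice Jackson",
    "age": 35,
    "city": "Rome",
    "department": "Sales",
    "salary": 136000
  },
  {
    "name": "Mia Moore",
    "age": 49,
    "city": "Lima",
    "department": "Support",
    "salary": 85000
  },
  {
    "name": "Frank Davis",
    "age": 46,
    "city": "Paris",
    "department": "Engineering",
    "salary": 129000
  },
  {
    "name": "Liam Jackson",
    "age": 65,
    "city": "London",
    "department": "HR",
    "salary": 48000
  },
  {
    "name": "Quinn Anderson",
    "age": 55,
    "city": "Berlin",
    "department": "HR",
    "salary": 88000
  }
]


Data: 7 records
Condition: age > 50

Checking each record:
  Pat Brown: 22
  Heidi Taylor: 30
  Alice Jackson: 35
  Mia Moore: 49
  Frank Davis: 46
  Liam Jackson: 65 MATCH
  Quinn Anderson: 55 MATCH

Count: 2

2


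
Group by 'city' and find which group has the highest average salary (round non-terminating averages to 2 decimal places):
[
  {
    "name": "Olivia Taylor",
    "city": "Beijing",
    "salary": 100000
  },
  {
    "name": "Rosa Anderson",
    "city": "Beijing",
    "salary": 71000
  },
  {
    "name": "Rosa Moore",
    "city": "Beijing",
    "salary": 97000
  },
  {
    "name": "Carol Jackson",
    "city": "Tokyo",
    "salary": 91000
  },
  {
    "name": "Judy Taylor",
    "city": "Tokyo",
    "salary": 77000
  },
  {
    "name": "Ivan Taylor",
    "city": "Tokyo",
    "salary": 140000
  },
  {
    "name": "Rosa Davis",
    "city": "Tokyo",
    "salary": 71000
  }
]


Group by: city

Groups:
  Beijing: 3 people, avg salary = 268000/3 ≈ $89333.33
  Tokyo: 4 people, avg salary = 379000/4 = $94750

Highest average salary: Tokyo ($94750)

Tokyo ($94750)


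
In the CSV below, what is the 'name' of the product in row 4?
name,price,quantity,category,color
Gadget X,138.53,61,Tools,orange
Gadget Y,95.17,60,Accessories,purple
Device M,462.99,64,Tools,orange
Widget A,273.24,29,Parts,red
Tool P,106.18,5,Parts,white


Query: Row 4 ('Widget A'), column 'name'
Value: Widget A

Widget A


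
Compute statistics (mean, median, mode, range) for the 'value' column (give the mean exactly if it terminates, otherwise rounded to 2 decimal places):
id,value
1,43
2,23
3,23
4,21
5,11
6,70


Data: [43, 23, 23, 21, 11, 70]
Count: 6
Sum: 191
Mean: 191/6 ≈ 31.83 (rounded to 2 decimal places)
Sorted: [11, 21, 23, 23, 43, 70]
Median: 23.0
Mode: 23 (2 times)
Range: 70 - 11 = 59
Min: 11, Max: 70

mean≈31.83, median=23.0, mode=23, range=59


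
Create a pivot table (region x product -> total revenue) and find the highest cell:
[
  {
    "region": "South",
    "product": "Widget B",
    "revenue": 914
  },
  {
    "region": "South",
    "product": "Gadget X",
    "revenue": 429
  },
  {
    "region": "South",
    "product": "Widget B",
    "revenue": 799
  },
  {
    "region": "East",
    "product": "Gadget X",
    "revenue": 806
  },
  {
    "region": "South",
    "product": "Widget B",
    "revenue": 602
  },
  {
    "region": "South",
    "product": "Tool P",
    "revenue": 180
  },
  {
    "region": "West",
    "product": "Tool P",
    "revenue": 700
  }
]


Pivot: region (rows) x product (columns) -> total revenue

     Gadget X      Tool P        Widget B    
East           806             0             0  
South          429           180          2315  
West             0           700             0  

Highest: South / Widget B = $2315

South / Widget B = $2315


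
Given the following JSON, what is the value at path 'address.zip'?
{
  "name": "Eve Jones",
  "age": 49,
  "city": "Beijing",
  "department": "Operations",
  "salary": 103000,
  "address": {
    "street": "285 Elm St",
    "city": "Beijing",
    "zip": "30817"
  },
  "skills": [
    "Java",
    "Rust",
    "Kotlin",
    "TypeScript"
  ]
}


Query: address.zip
Path: address -> zip
Value: 30817

30817


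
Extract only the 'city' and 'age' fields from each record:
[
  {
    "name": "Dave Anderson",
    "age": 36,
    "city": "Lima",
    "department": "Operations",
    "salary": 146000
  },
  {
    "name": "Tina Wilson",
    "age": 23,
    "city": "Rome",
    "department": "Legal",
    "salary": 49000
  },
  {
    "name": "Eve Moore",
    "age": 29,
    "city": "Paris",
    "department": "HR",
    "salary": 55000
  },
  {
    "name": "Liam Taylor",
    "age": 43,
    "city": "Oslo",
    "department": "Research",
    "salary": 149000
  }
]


Original: 4 records with fields: name, age, city, department, salary
Keep: ['city', 'age']
Drop: ['name', 'department', 'salary']
Result: 4 records, 2 fields each

[
  {
    "city": "Lima",
    "age": 36
  },
  {
    "city": "Rome",
    "age": 23
  },
  {
    "city": "Paris",
    "age": 29
  },
  {
    "city": "Oslo",
    "age": 43
  }
]


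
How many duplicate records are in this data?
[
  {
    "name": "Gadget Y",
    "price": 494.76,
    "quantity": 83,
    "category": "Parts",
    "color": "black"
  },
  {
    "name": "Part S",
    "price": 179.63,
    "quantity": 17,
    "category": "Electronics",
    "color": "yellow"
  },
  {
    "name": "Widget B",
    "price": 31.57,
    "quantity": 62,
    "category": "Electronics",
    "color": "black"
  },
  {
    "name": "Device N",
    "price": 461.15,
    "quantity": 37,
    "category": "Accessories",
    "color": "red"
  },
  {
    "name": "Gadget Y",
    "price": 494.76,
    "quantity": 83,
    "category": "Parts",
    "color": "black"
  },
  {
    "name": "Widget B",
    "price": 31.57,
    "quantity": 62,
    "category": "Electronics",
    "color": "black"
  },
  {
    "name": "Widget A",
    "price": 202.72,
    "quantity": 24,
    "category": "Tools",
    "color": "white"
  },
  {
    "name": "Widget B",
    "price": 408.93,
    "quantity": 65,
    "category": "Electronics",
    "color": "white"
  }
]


Checking 8 records for duplicates:

  Row 1: Gadget Y ($494.76, qty 83)
  Row 2: Part S ($179.63, qty 17)
  Row 3: Widget B ($31.57, qty 62)
  Row 4: Device N ($461.15, qty 37)
  Row 5: Gadget Y ($494.76, qty 83) <-- DUPLICATE
  Row 6: Widget B ($31.57, qty 62) <-- DUPLICATE
  Row 7: Widget A ($202.72, qty 24)
  Row 8: Widget B ($408.93, qty 65)

Duplicates found: 2
Unique records: 6

2 duplicates, 6 unique


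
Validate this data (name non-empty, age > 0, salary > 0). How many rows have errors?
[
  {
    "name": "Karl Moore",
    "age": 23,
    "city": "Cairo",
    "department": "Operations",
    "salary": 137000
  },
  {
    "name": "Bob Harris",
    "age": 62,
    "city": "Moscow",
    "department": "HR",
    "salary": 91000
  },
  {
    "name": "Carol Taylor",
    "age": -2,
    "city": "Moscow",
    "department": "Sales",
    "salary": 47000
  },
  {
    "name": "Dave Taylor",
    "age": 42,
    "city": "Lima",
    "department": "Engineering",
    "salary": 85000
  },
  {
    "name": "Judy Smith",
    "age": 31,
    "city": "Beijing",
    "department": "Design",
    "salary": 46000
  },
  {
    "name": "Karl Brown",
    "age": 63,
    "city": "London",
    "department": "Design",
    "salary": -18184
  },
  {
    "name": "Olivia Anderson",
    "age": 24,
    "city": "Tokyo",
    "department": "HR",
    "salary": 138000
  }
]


Validating 7 records:
Rules: name non-empty, age > 0, salary > 0

  Row 1 (Karl Moore): OK
  Row 2 (Bob Harris): OK
  Row 3 (Carol Taylor): negative age: -2
  Row 4 (Dave Taylor): OK
  Row 5 (Judy Smith): OK
  Row 6 (Karl Brown): negative salary: -18184
  Row 7 (Olivia Anderson): OK

Total errors: 2

2 errors


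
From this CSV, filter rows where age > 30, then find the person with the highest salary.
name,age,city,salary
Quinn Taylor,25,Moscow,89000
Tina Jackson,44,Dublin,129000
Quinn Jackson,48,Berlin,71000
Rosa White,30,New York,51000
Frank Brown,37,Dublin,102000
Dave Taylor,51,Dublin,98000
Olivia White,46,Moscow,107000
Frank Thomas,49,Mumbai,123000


Filter: age > 30
Sort by: salary (descending)

Filtered records (6):
  Tina Jackson, age 44, salary $129000
  Frank Thomas, age 49, salary $123000
  Olivia White, age 46, salary $107000
  Frank Brown, age 37, salary $102000
  Dave Taylor, age 51, salary $98000
  Quinn Jackson, age 48, salary $71000

Highest salary: Tina Jackson ($129000)

Tina Jackson


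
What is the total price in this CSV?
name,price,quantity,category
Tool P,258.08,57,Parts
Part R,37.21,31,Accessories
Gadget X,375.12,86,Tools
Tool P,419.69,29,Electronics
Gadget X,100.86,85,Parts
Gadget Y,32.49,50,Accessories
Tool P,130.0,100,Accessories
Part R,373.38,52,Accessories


Computing total price:
Values: [258.08, 37.21, 375.12, 419.69, 100.86, 32.49, 130.0, 373.38]
Sum = 1726.83

1726.83


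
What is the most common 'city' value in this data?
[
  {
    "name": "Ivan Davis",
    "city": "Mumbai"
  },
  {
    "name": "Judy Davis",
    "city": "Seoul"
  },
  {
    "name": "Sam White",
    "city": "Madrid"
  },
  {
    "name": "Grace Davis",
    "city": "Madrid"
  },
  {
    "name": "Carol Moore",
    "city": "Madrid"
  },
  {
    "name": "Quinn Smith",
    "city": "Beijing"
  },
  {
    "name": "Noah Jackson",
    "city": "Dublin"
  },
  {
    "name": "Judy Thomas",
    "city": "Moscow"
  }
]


Counting 'city' values across 8 records:

  Madrid: 3 ###
  Mumbai: 1 #
  Seoul: 1 #
  Beijing: 1 #
  Dublin: 1 #
  Moscow: 1 #

Most common: Madrid (3 times)

Madrid (3 times)


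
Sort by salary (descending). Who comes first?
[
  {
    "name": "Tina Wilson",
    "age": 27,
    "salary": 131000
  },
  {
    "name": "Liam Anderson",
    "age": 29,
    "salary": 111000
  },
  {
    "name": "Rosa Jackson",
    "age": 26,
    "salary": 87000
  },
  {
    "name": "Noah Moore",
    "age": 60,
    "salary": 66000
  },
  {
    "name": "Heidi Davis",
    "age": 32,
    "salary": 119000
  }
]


Sort by: salary (descending)

Sorted order:
  1. Tina Wilson (salary = 131000)
  2. Heidi Davis (salary = 119000)
  3. Liam Anderson (salary = 111000)
  4. Rosa Jackson (salary = 87000)
  5. Noah Moore (salary = 66000)

First: Tina Wilson

Tina Wilson


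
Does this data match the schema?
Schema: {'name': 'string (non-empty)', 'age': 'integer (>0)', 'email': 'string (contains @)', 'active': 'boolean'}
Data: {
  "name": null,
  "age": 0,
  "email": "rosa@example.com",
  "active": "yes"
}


Validating each field against schema:
  name: FAIL (null is not a string)
  age: FAIL (0 is not > 0)
  email: OK (string with @)
  active: FAIL ("yes" is not a boolean)

Result: INVALID (3 errors: name, age, active)

INVALID (3 errors: name, age, active)


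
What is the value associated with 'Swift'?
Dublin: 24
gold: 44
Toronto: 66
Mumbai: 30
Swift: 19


Looking up key 'Swift'
Value: 19

19


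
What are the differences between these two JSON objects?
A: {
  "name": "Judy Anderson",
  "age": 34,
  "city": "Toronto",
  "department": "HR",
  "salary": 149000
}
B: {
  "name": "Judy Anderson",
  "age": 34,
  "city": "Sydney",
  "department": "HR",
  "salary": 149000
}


Comparing each field (in key order):
  name: same
  age: same
  city: DIFFERENT
  department: same
  salary: same
Differences:
  city: Toronto -> Sydney

1 field(s) changed

1 change: city


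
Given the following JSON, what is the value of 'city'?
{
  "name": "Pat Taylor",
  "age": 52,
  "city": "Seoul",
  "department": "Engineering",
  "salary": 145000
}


Looking up field 'city'
Value: Seoul

Seoul


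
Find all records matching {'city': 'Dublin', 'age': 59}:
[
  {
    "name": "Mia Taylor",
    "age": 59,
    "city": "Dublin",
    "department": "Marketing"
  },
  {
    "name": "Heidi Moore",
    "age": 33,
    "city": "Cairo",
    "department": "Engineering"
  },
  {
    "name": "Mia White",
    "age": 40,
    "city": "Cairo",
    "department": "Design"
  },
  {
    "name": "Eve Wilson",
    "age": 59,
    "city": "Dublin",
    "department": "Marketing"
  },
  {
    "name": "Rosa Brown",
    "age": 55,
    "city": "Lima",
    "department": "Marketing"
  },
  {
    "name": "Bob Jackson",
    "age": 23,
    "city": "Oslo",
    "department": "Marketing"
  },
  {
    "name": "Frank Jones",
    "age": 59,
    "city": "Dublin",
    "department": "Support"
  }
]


Search criteria: {'city': 'Dublin', 'age': 59}

Checking 7 records:
  Mia Taylor: {city: Dublin, age: 59} <-- MATCH
  Heidi Moore: {city: Cairo, age: 33}
  Mia White: {city: Cairo, age: 40}
  Eve Wilson: {city: Dublin, age: 59} <-- MATCH
  Rosa Brown: {city: Lima, age: 55}
  Bob Jackson: {city: Oslo, age: 23}
  Frank Jones: {city: Dublin, age: 59} <-- MATCH

Matches: ["Mia Taylor", "Eve Wilson", "Frank Jones"]

["Mia Taylor", "Eve Wilson", "Frank Jones"]


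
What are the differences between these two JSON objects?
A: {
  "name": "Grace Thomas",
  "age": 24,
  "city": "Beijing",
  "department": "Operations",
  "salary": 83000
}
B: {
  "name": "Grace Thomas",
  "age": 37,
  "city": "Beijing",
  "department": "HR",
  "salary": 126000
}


Comparing each field (in key order):
  name: same
  age: DIFFERENT
  city: same
  department: DIFFERENT
  salary: DIFFERENT
Differences:
  age: 24 -> 37
  department: Operations -> HR
  salary: 83000 -> 126000

3 field(s) changed

3 changes: age, department, salary


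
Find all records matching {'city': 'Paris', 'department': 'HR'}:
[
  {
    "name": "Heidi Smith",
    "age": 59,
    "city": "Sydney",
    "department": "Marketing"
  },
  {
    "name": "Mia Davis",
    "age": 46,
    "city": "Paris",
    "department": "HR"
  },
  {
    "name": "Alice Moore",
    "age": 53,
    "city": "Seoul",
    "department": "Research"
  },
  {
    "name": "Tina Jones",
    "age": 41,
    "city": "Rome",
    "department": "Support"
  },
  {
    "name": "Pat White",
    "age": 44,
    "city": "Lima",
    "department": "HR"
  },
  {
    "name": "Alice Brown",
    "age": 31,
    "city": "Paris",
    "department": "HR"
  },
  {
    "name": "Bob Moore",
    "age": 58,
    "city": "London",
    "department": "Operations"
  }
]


Search criteria: {'city': 'Paris', 'department': 'HR'}

Checking 7 records:
  Heidi Smith: {city: Sydney, department: Marketing}
  Mia Davis: {city: Paris, department: HR} <-- MATCH
  Alice Moore: {city: Seoul, department: Research}
  Tina Jones: {city: Rome, department: Support}
  Pat White: {city: Lima, department: HR}
  Alice Brown: {city: Paris, department: HR} <-- MATCH
  Bob Moore: {city: London, department: Operations}

Matches: ["Mia Davis", "Alice Brown"]

["Mia Davis", "Alice Brown"]


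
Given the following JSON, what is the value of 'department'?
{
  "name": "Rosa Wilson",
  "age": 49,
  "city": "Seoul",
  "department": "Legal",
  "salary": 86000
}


Looking up field 'department'
Value: Legal

Legal


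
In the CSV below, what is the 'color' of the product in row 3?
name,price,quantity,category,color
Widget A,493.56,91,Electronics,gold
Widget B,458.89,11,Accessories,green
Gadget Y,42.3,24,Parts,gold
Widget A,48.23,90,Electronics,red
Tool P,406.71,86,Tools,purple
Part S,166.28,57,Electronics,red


Query: Row 3 ('Gadget Y'), column 'color'
Value: gold

gold


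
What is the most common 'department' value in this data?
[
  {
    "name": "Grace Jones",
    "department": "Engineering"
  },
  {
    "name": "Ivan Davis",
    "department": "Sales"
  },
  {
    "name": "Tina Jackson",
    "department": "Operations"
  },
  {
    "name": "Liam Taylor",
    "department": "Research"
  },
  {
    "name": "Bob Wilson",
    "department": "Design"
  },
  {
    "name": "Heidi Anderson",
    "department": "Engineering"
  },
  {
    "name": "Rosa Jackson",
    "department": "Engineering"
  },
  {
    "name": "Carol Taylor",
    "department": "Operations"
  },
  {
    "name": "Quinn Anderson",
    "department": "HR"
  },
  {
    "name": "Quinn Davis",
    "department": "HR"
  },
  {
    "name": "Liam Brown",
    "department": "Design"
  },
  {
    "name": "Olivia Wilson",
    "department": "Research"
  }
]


Counting 'department' values across 12 records:

  Engineering: 3 ###
  Operations: 2 ##
  Research: 2 ##
  Design: 2 ##
  HR: 2 ##
  Sales: 1 #

Most common: Engineering (3 times)

Engineering (3 times)


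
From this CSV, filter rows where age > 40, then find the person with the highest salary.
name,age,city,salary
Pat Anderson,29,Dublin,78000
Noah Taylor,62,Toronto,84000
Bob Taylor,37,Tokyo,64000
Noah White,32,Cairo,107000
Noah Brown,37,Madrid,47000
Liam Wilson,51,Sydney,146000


Filter: age > 40
Sort by: salary (descending)

Filtered records (2):
  Liam Wilson, age 51, salary $146000
  Noah Taylor, age 62, salary $84000

Highest salary: Liam Wilson ($146000)

Liam Wilson


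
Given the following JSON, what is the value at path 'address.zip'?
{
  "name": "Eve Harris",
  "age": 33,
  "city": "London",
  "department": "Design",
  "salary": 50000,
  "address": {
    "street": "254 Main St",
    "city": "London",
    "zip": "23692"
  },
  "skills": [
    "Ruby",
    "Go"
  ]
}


Query: address.zip
Path: address -> zip
Value: 23692

23692


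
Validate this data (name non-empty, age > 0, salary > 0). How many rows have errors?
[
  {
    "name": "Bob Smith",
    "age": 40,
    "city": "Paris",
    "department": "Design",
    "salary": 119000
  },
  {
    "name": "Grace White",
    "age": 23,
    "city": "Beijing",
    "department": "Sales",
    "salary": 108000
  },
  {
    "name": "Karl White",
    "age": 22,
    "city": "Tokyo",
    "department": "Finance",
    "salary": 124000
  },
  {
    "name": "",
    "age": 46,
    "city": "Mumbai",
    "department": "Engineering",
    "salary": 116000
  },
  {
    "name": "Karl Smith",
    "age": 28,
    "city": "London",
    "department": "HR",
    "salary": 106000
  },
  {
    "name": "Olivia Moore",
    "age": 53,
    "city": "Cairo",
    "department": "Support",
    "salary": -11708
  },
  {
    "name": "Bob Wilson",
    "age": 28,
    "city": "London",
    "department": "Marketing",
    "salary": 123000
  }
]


Validating 7 records:
Rules: name non-empty, age > 0, salary > 0

  Row 1 (Bob Smith): OK
  Row 2 (Grace White): OK
  Row 3 (Karl White): OK
  Row 4 (???): empty name
  Row 5 (Karl Smith): OK
  Row 6 (Olivia Moore): negative salary: -11708
  Row 7 (Bob Wilson): OK

Total errors: 2

2 errors
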